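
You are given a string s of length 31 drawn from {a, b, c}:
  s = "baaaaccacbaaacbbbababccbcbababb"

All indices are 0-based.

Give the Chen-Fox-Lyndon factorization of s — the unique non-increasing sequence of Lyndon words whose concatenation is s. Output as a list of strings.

["b", "aaaaccacbaaacbbbababccbcbababb"]

emit factor 1: 'b' (i=0, period=1)
emit factor 2: 'aaaaccacbaaacbbbababccbcbababb' (i=1, period=30)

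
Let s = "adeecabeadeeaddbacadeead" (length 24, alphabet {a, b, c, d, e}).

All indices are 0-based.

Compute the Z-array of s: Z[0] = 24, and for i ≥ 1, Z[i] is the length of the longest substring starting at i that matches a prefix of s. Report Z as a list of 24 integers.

Z[0]=24
i=1: fresh scan; Z[1]=0
i=2: fresh scan; Z[2]=0
i=3: fresh scan; Z[3]=0
i=4: fresh scan; Z[4]=0
i=5: fresh scan; Z[5]=1 grow→box=[5,6)
i=6: fresh scan; Z[6]=0
i=7: fresh scan; Z[7]=0
i=8: fresh scan; Z[8]=4 grow→box=[8,12)
i=9: min(r-i=3, Z[1]=0)=0; Z[9]=0
i=10: min(r-i=2, Z[2]=0)=0; Z[10]=0
i=11: min(r-i=1, Z[3]=0)=0; Z[11]=0
i=12: fresh scan; Z[12]=2 grow→box=[12,14)
i=13: min(r-i=1, Z[1]=0)=0; Z[13]=0
i=14: fresh scan; Z[14]=0
i=15: fresh scan; Z[15]=0
i=16: fresh scan; Z[16]=1 grow→box=[16,17)
i=17: fresh scan; Z[17]=0
i=18: fresh scan; Z[18]=4 grow→box=[18,22)
i=19: min(r-i=3, Z[1]=0)=0; Z[19]=0
i=20: min(r-i=2, Z[2]=0)=0; Z[20]=0
i=21: min(r-i=1, Z[3]=0)=0; Z[21]=0
i=22: fresh scan; Z[22]=2 grow→box=[22,24)
i=23: min(r-i=1, Z[1]=0)=0; Z[23]=0

[24, 0, 0, 0, 0, 1, 0, 0, 4, 0, 0, 0, 2, 0, 0, 0, 1, 0, 4, 0, 0, 0, 2, 0]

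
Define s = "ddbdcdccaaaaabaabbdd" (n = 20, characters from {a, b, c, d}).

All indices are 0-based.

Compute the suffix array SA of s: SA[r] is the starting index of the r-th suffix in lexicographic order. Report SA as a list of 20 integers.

rank | idx | suffix
   0 |   8 | aaaaabaabbdd
   1 |   9 | aaaabaabbdd
   2 |  10 | aaabaabbdd
   3 |  11 | aabaabbdd
   4 |  14 | aabbdd
   5 |  12 | abaabbdd
   6 |  15 | abbdd
   7 |  13 | baabbdd
   8 |  16 | bbdd
   9 |   2 | bdcdccaaaaabaabbdd
  10 |  17 | bdd
  11 |   7 | caaaaabaabbdd
  12 |   6 | ccaaaaabaabbdd
  13 |   4 | cdccaaaaabaabbdd
  14 |  19 | d
  15 |   1 | dbdcdccaaaaabaabbdd
  16 |   5 | dccaaaaabaabbdd
  17 |   3 | dcdccaaaaabaabbdd
  18 |  18 | dd
  19 |   0 | ddbdcdccaaaaabaabbdd

[8, 9, 10, 11, 14, 12, 15, 13, 16, 2, 17, 7, 6, 4, 19, 1, 5, 3, 18, 0]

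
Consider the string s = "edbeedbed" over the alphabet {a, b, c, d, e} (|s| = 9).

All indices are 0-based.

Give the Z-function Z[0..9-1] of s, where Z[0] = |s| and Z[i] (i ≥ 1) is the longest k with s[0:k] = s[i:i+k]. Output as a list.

Z[0]=9
i=1: i≥r, start 0; Z[1]=0
i=2: i≥r, start 0; Z[2]=0
i=3: i≥r, start 0; Z[3]=1 grow→box=[3,4)
i=4: i≥r, start 0; Z[4]=4 grow→box=[4,8)
i=5: min(r-i=3, Z[1]=0)=0; Z[5]=0
i=6: min(r-i=2, Z[2]=0)=0; Z[6]=0
i=7: min(r-i=1, Z[3]=1)=1; Z[7]=2 grow→box=[7,9)
i=8: min(r-i=1, Z[1]=0)=0; Z[8]=0

[9, 0, 0, 1, 4, 0, 0, 2, 0]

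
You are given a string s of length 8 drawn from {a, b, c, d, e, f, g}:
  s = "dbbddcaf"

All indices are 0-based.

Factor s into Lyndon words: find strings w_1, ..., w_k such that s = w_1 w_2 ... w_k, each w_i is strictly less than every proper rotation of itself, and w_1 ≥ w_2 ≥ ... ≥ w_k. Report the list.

emit factor 1: 'd' (i=0, period=1)
emit factor 2: 'bbddc' (i=1, period=5)
emit factor 3: 'af' (i=6, period=2)

["d", "bbddc", "af"]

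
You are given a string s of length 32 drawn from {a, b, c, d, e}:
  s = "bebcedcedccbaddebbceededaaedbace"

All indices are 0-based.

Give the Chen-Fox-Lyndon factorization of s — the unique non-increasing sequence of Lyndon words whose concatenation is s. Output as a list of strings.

["be", "bcedcedcc", "b", "addebbceeded", "aaedbace"]

emit factor 1: 'be' (i=0, period=2)
emit factor 2: 'bcedcedcc' (i=2, period=9)
emit factor 3: 'b' (i=11, period=1)
emit factor 4: 'addebbceeded' (i=12, period=12)
emit factor 5: 'aaedbace' (i=24, period=8)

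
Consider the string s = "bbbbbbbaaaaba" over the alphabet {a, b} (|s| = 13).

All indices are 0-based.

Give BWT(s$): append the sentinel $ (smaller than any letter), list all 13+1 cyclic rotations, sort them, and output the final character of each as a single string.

rank  rotation        last
    0  $bbbbbbbaaaaba  a
    1  a$bbbbbbbaaaab  b
    2  aaaaba$bbbbbbb  b
    3  aaaba$bbbbbbba  a
    4  aaba$bbbbbbbaa  a
    5  aba$bbbbbbbaaa  a
    6  ba$bbbbbbbaaaa  a
    7  baaaaba$bbbbbb  b
    8  bbaaaaba$bbbbb  b
    9  bbbaaaaba$bbbb  b
   10  bbbbaaaaba$bbb  b
   11  bbbbbaaaaba$bb  b
   12  bbbbbbaaaaba$b  b
   13  bbbbbbbaaaaba$  $

abbaaaabbbbbb$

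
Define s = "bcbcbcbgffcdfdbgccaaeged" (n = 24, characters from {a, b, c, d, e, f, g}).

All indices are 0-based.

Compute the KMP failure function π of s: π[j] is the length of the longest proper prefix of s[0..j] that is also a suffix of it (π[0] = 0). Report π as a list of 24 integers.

[0, 0, 1, 2, 3, 4, 5, 0, 0, 0, 0, 0, 0, 0, 1, 0, 0, 0, 0, 0, 0, 0, 0, 0]

π[0] = 0
j=1 s[j]='c': π[1]=0 (border '')
j=2 s[j]='b': π[2]=1 (border 'b')
j=3 s[j]='c': π[3]=2 (border 'bc')
j=4 s[j]='b': π[4]=3 (border 'bcb')
j=5 s[j]='c': π[5]=4 (border 'bcbc')
j=6 s[j]='b': π[6]=5 (border 'bcbcb')
j=7 s[j]='g': k: 5→3→1→0; π[7]=0 (border '')
j=8 s[j]='f': π[8]=0 (border '')
j=9 s[j]='f': π[9]=0 (border '')
j=10 s[j]='c': π[10]=0 (border '')
j=11 s[j]='d': π[11]=0 (border '')
j=12 s[j]='f': π[12]=0 (border '')
j=13 s[j]='d': π[13]=0 (border '')
j=14 s[j]='b': π[14]=1 (border 'b')
j=15 s[j]='g': k: 1→0; π[15]=0 (border '')
j=16 s[j]='c': π[16]=0 (border '')
j=17 s[j]='c': π[17]=0 (border '')
j=18 s[j]='a': π[18]=0 (border '')
j=19 s[j]='a': π[19]=0 (border '')
j=20 s[j]='e': π[20]=0 (border '')
j=21 s[j]='g': π[21]=0 (border '')
j=22 s[j]='e': π[22]=0 (border '')
j=23 s[j]='d': π[23]=0 (border '')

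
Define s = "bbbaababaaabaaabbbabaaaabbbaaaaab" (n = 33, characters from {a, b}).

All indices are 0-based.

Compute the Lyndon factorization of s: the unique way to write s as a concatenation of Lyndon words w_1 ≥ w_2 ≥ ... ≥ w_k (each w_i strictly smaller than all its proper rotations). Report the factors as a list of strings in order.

["b", "b", "b", "aabab", "aaabaaabbbab", "aaaabbb", "aaaaab"]

emit factor 1: 'b' (i=0, period=1)
emit factor 2: 'b' (i=1, period=1)
emit factor 3: 'b' (i=2, period=1)
emit factor 4: 'aabab' (i=3, period=5)
emit factor 5: 'aaabaaabbbab' (i=8, period=12)
emit factor 6: 'aaaabbb' (i=20, period=7)
emit factor 7: 'aaaaab' (i=27, period=6)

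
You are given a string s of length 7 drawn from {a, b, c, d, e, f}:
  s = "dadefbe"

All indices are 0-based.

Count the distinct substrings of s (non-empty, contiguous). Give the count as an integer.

rank→(start, suffix):
  0 → (1, 'adefbe')
  1 → (5, 'be')
  2 → (0, 'dadefbe')
  3 → (2, 'defbe')
  4 → (6, 'e')
  5 → (3, 'efbe')
  6 → (4, 'fbe')

SA = [1, 5, 0, 2, 6, 3, 4]
rank  pair      lcp
   1  s[1:],s[5:]  0  ''
   2  s[5:],s[0:]  0  ''
   3  s[0:],s[2:]  1  'd'
   4  s[2:],s[6:]  0  ''
   5  s[6:],s[3:]  1  'e'
   6  s[3:],s[4:]  0  ''

n(n+1)/2 = 7·8/2 = 28
Σ LCP = 0 + 0 + 0 + 1 + 0 + 1 + 0 = 2
distinct = 28 − 2 = 26

26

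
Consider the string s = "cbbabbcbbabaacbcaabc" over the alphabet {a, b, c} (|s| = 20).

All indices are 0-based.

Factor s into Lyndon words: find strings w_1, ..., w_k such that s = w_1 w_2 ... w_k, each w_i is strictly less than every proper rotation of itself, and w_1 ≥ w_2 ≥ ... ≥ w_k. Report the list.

emit factor 1: 'c' (i=0, period=1)
emit factor 2: 'b' (i=1, period=1)
emit factor 3: 'b' (i=2, period=1)
emit factor 4: 'abbcbb' (i=3, period=6)
emit factor 5: 'ab' (i=9, period=2)
emit factor 6: 'aacbc' (i=11, period=5)
emit factor 7: 'aabc' (i=16, period=4)

["c", "b", "b", "abbcbb", "ab", "aacbc", "aabc"]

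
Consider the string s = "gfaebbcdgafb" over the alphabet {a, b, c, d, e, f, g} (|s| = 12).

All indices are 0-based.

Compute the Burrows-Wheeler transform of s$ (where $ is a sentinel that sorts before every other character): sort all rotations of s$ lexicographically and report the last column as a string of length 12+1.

rank  rotation       last
    0  $gfaebbcdgafb  b
    1  aebbcdgafb$gf  f
    2  afb$gfaebbcdg  g
    3  b$gfaebbcdgaf  f
    4  bbcdgafb$gfae  e
    5  bcdgafb$gfaeb  b
    6  cdgafb$gfaebb  b
    7  dgafb$gfaebbc  c
    8  ebbcdgafb$gfa  a
    9  faebbcdgafb$g  g
   10  fb$gfaebbcdga  a
   11  gafb$gfaebbcd  d
   12  gfaebbcdgafb$  $

bfgfebbcagad$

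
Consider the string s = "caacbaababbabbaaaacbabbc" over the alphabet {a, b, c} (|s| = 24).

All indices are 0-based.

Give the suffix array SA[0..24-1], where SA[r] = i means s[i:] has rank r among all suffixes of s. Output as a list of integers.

[14, 15, 5, 1, 16, 6, 11, 8, 20, 2, 17, 13, 4, 10, 7, 19, 12, 9, 21, 22, 23, 0, 3, 18]

rank→(start, suffix):
  0 → (14, 'aaaacbabbc')
  1 → (15, 'aaacbabbc')
  2 → (5, 'aababbabbaaaacbabbc')
  3 → (1, 'aacbaababbabbaaaacbabbc')
  4 → (16, 'aacbabbc')
  5 → (6, 'ababbabbaaaacbabbc')
  6 → (11, 'abbaaaacbabbc')
  7 → (8, 'abbabbaaaacbabbc')
  8 → (20, 'abbc')
  9 → (2, 'acbaababbabbaaaacbabbc')
  10 → (17, 'acbabbc')
  11 → (13, 'baaaacbabbc')
  12 → (4, 'baababbabbaaaacbabbc')
  13 → (10, 'babbaaaacbabbc')
  14 → (7, 'babbabbaaaacbabbc')
  15 → (19, 'babbc')
  16 → (12, 'bbaaaacbabbc')
  17 → (9, 'bbabbaaaacbabbc')
  18 → (21, 'bbc')
  19 → (22, 'bc')
  20 → (23, 'c')
  21 → (0, 'caacbaababbabbaaaacbabbc')
  22 → (3, 'cbaababbabbaaaacbabbc')
  23 → (18, 'cbabbc')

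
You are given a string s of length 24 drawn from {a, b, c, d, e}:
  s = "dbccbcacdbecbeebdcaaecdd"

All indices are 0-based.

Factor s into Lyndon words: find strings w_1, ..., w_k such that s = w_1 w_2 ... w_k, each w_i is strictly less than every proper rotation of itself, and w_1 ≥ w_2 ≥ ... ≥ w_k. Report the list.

emit factor 1: 'd' (i=0, period=1)
emit factor 2: 'bcc' (i=1, period=3)
emit factor 3: 'bc' (i=4, period=2)
emit factor 4: 'acdbecbeebdc' (i=6, period=12)
emit factor 5: 'aaecdd' (i=18, period=6)

["d", "bcc", "bc", "acdbecbeebdc", "aaecdd"]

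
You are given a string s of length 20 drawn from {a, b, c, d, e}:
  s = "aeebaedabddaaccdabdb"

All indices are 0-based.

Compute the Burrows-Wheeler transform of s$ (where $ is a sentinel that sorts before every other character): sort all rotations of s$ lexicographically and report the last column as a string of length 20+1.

bdddab$deaaacdcebbeaa

rank  rotation               last
    0  $aeebaedabddaaccdabdb  b
    1  aaccdabdb$aeebaedabdd  d
    2  abdb$aeebaedabddaaccd  d
    3  abddaaccdabdb$aeebaed  d
    4  accdabdb$aeebaedabdda  a
    5  aedabddaaccdabdb$aeeb  b
    6  aeebaedabddaaccdabdb$  $
    7  b$aeebaedabddaaccdabd  d
    8  baedabddaaccdabdb$aee  e
    9  bdb$aeebaedabddaaccda  a
   10  bddaaccdabdb$aeebaeda  a
   11  ccdabdb$aeebaedabddaa  a
   12  cdabdb$aeebaedabddaac  c
   13  daaccdabdb$aeebaedabd  d
   14  dabdb$aeebaedabddaacc  c
   15  dabddaaccdabdb$aeebae  e
   16  db$aeebaedabddaaccdab  b
   17  ddaaccdabdb$aeebaedab  b
   18  ebaedabddaaccdabdb$ae  e
   19  edabddaaccdabdb$aeeba  a
   20  eebaedabddaaccdabdb$a  a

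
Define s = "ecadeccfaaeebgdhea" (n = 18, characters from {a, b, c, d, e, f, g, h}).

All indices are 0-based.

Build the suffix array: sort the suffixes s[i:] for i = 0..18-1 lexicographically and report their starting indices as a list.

rank→(start, suffix):
  0 → (17, 'a')
  1 → (8, 'aaeebgdhea')
  2 → (2, 'adeccfaaeebgdhea')
  3 → (9, 'aeebgdhea')
  4 → (12, 'bgdhea')
  5 → (1, 'cadeccfaaeebgdhea')
  6 → (5, 'ccfaaeebgdhea')
  7 → (6, 'cfaaeebgdhea')
  8 → (3, 'deccfaaeebgdhea')
  9 → (14, 'dhea')
  10 → (16, 'ea')
  11 → (11, 'ebgdhea')
  12 → (0, 'ecadeccfaaeebgdhea')
  13 → (4, 'eccfaaeebgdhea')
  14 → (10, 'eebgdhea')
  15 → (7, 'faaeebgdhea')
  16 → (13, 'gdhea')
  17 → (15, 'hea')

[17, 8, 2, 9, 12, 1, 5, 6, 3, 14, 16, 11, 0, 4, 10, 7, 13, 15]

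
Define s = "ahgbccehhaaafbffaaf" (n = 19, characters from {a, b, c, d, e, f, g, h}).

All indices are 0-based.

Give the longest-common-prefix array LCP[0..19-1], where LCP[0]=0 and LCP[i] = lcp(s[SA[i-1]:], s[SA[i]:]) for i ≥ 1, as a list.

[0, 2, 3, 1, 2, 1, 0, 1, 0, 1, 0, 0, 1, 1, 1, 0, 0, 1, 1]

rank→(start, suffix):
  0 → (9, 'aaafbffaaf')
  1 → (16, 'aaf')
  2 → (10, 'aafbffaaf')
  3 → (17, 'af')
  4 → (11, 'afbffaaf')
  5 → (0, 'ahgbccehhaaafbffaaf')
  6 → (3, 'bccehhaaafbffaaf')
  7 → (13, 'bffaaf')
  8 → (4, 'ccehhaaafbffaaf')
  9 → (5, 'cehhaaafbffaaf')
  10 → (6, 'ehhaaafbffaaf')
  11 → (18, 'f')
  12 → (15, 'faaf')
  13 → (12, 'fbffaaf')
  14 → (14, 'ffaaf')
  15 → (2, 'gbccehhaaafbffaaf')
  16 → (8, 'haaafbffaaf')
  17 → (1, 'hgbccehhaaafbffaaf')
  18 → (7, 'hhaaafbffaaf')

SA = [9, 16, 10, 17, 11, 0, 3, 13, 4, 5, 6, 18, 15, 12, 14, 2, 8, 1, 7]
[i] adj suffixes → lcp
  [1] 9/16 → 2 ('aa')
  [2] 16/10 → 3 ('aaf')
  [3] 10/17 → 1 ('a')
  [4] 17/11 → 2 ('af')
  [5] 11/0 → 1 ('a')
  [6] 0/3 → 0 ('')
  [7] 3/13 → 1 ('b')
  [8] 13/4 → 0 ('')
  [9] 4/5 → 1 ('c')
  [10] 5/6 → 0 ('')
  [11] 6/18 → 0 ('')
  [12] 18/15 → 1 ('f')
  [13] 15/12 → 1 ('f')
  [14] 12/14 → 1 ('f')
  [15] 14/2 → 0 ('')
  [16] 2/8 → 0 ('')
  [17] 8/1 → 1 ('h')
  [18] 1/7 → 1 ('h')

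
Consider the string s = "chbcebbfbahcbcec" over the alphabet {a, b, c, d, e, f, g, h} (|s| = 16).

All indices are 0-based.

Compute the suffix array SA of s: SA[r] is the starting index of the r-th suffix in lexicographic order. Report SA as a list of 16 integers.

[9, 8, 5, 2, 12, 6, 15, 11, 3, 13, 0, 4, 14, 7, 1, 10]

rank→(start, suffix):
  0 → (9, 'ahcbcec')
  1 → (8, 'bahcbcec')
  2 → (5, 'bbfbahcbcec')
  3 → (2, 'bcebbfbahcbcec')
  4 → (12, 'bcec')
  5 → (6, 'bfbahcbcec')
  6 → (15, 'c')
  7 → (11, 'cbcec')
  8 → (3, 'cebbfbahcbcec')
  9 → (13, 'cec')
  10 → (0, 'chbcebbfbahcbcec')
  11 → (4, 'ebbfbahcbcec')
  12 → (14, 'ec')
  13 → (7, 'fbahcbcec')
  14 → (1, 'hbcebbfbahcbcec')
  15 → (10, 'hcbcec')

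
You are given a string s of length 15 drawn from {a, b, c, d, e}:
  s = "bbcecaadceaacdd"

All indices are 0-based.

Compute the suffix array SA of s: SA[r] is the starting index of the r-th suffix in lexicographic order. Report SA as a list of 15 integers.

[10, 5, 11, 6, 0, 1, 4, 12, 8, 2, 14, 7, 13, 9, 3]

rank | idx | suffix
   0 |  10 | aacdd
   1 |   5 | aadceaacdd
   2 |  11 | acdd
   3 |   6 | adceaacdd
   4 |   0 | bbcecaadceaacdd
   5 |   1 | bcecaadceaacdd
   6 |   4 | caadceaacdd
   7 |  12 | cdd
   8 |   8 | ceaacdd
   9 |   2 | cecaadceaacdd
  10 |  14 | d
  11 |   7 | dceaacdd
  12 |  13 | dd
  13 |   9 | eaacdd
  14 |   3 | ecaadceaacdd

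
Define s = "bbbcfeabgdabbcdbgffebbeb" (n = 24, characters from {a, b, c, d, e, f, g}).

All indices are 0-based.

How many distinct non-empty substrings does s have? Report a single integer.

274

rank→(start, suffix):
  0 → (10, 'abbcdbgffebbeb')
  1 → (6, 'abgdabbcdbgffebbeb')
  2 → (23, 'b')
  3 → (0, 'bbbcfeabgdabbcdbgffebbeb')
  4 → (11, 'bbcdbgffebbeb')
  5 → (1, 'bbcfeabgdabbcdbgffebbeb')
  6 → (20, 'bbeb')
  7 → (12, 'bcdbgffebbeb')
  8 → (2, 'bcfeabgdabbcdbgffebbeb')
  9 → (21, 'beb')
  10 → (7, 'bgdabbcdbgffebbeb')
  11 → (15, 'bgffebbeb')
  12 → (13, 'cdbgffebbeb')
  13 → (3, 'cfeabgdabbcdbgffebbeb')
  14 → (9, 'dabbcdbgffebbeb')
  15 → (14, 'dbgffebbeb')
  16 → (5, 'eabgdabbcdbgffebbeb')
  17 → (22, 'eb')
  18 → (19, 'ebbeb')
  19 → (4, 'feabgdabbcdbgffebbeb')
  20 → (18, 'febbeb')
  21 → (17, 'ffebbeb')
  22 → (8, 'gdabbcdbgffebbeb')
  23 → (16, 'gffebbeb')

SA = [10, 6, 23, 0, 11, 1, 20, 12, 2, 21, 7, 15, 13, 3, 9, 14, 5, 22, 19, 4, 18, 17, 8, 16]
i: (SA[i-1],SA[i]) lcp shared
  1: (10,6) 2 'ab'
  2: (6,23) 0 ''
  3: (23,0) 1 'b'
  4: (0,11) 2 'bb'
  5: (11,1) 3 'bbc'
  6: (1,20) 2 'bb'
  7: (20,12) 1 'b'
  8: (12,2) 2 'bc'
  9: (2,21) 1 'b'
  10: (21,7) 1 'b'
  11: (7,15) 2 'bg'
  12: (15,13) 0 ''
  13: (13,3) 1 'c'
  14: (3,9) 0 ''
  15: (9,14) 1 'd'
  16: (14,5) 0 ''
  17: (5,22) 1 'e'
  18: (22,19) 2 'eb'
  19: (19,4) 0 ''
  20: (4,18) 2 'fe'
  21: (18,17) 1 'f'
  22: (17,8) 0 ''
  23: (8,16) 1 'g'

n(n+1)/2 = 24·25/2 = 300
Σ LCP = 0 + 2 + 0 + 1 + 2 + 3 + 2 + 1 + 2 + 1 + 1 + 2 + 0 + 1 + 0 + 1 + 0 + 1 + 2 + 0 + 2 + 1 + 0 + 1 = 26
distinct = 300 − 26 = 274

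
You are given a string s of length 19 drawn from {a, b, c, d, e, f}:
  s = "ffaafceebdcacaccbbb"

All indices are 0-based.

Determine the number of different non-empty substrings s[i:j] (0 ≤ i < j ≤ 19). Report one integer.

rank | idx | suffix
   0 |   2 | aafceebdcacaccbbb
   1 |  11 | acaccbbb
   2 |  13 | accbbb
   3 |   3 | afceebdcacaccbbb
   4 |  18 | b
   5 |  17 | bb
   6 |  16 | bbb
   7 |   8 | bdcacaccbbb
   8 |  10 | cacaccbbb
   9 |  12 | caccbbb
  10 |  15 | cbbb
  11 |  14 | ccbbb
  12 |   5 | ceebdcacaccbbb
  13 |   9 | dcacaccbbb
  14 |   7 | ebdcacaccbbb
  15 |   6 | eebdcacaccbbb
  16 |   1 | faafceebdcacaccbbb
  17 |   4 | fceebdcacaccbbb
  18 |   0 | ffaafceebdcacaccbbb

SA = [2, 11, 13, 3, 18, 17, 16, 8, 10, 12, 15, 14, 5, 9, 7, 6, 1, 4, 0]
rank  pair      lcp
   1  s[2:],s[11:]  1  'a'
   2  s[11:],s[13:]  2  'ac'
   3  s[13:],s[3:]  1  'a'
   4  s[3:],s[18:]  0  ''
   5  s[18:],s[17:]  1  'b'
   6  s[17:],s[16:]  2  'bb'
   7  s[16:],s[8:]  1  'b'
   8  s[8:],s[10:]  0  ''
   9  s[10:],s[12:]  3  'cac'
  10  s[12:],s[15:]  1  'c'
  11  s[15:],s[14:]  1  'c'
  12  s[14:],s[5:]  1  'c'
  13  s[5:],s[9:]  0  ''
  14  s[9:],s[7:]  0  ''
  15  s[7:],s[6:]  1  'e'
  16  s[6:],s[1:]  0  ''
  17  s[1:],s[4:]  1  'f'
  18  s[4:],s[0:]  1  'f'

n(n+1)/2 = 19·20/2 = 190
Σ LCP = 0 + 1 + 2 + 1 + 0 + 1 + 2 + 1 + 0 + 3 + 1 + 1 + 1 + 0 + 0 + 1 + 0 + 1 + 1 = 17
distinct = 190 − 17 = 173

173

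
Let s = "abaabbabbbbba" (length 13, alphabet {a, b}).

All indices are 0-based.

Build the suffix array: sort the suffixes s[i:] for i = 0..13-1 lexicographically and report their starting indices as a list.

sorted suffixes:
  #0 SA[0]=12  'a'
  #1 SA[1]=2  'aabbabbbbba'
  #2 SA[2]=0  'abaabbabbbbba'
  #3 SA[3]=3  'abbabbbbba'
  #4 SA[4]=6  'abbbbba'
  #5 SA[5]=11  'ba'
  #6 SA[6]=1  'baabbabbbbba'
  #7 SA[7]=5  'babbbbba'
  #8 SA[8]=10  'bba'
  #9 SA[9]=4  'bbabbbbba'
  #10 SA[10]=9  'bbba'
  #11 SA[11]=8  'bbbba'
  #12 SA[12]=7  'bbbbba'

[12, 2, 0, 3, 6, 11, 1, 5, 10, 4, 9, 8, 7]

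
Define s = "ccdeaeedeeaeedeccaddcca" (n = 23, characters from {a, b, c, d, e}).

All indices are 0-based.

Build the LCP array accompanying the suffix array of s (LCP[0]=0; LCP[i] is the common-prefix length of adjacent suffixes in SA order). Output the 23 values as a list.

rank→(start, suffix):
  0 → (22, 'a')
  1 → (17, 'addcca')
  2 → (10, 'aeedeccaddcca')
  3 → (4, 'aeedeeaeedeccaddcca')
  4 → (21, 'ca')
  5 → (16, 'caddcca')
  6 → (20, 'cca')
  7 → (15, 'ccaddcca')
  8 → (0, 'ccdeaeedeeaeedeccaddcca')
  9 → (1, 'cdeaeedeeaeedeccaddcca')
  10 → (19, 'dcca')
  11 → (18, 'ddcca')
  12 → (2, 'deaeedeeaeedeccaddcca')
  13 → (13, 'deccaddcca')
  14 → (7, 'deeaeedeccaddcca')
  15 → (9, 'eaeedeccaddcca')
  16 → (3, 'eaeedeeaeedeccaddcca')
  17 → (14, 'eccaddcca')
  18 → (12, 'edeccaddcca')
  19 → (6, 'edeeaeedeccaddcca')
  20 → (8, 'eeaeedeccaddcca')
  21 → (11, 'eedeccaddcca')
  22 → (5, 'eedeeaeedeccaddcca')

SA = [22, 17, 10, 4, 21, 16, 20, 15, 0, 1, 19, 18, 2, 13, 7, 9, 3, 14, 12, 6, 8, 11, 5]
[i] adj suffixes → lcp
  [1] 22/17 → 1 ('a')
  [2] 17/10 → 1 ('a')
  [3] 10/4 → 5 ('aeede')
  [4] 4/21 → 0 ('')
  [5] 21/16 → 2 ('ca')
  [6] 16/20 → 1 ('c')
  [7] 20/15 → 3 ('cca')
  [8] 15/0 → 2 ('cc')
  [9] 0/1 → 1 ('c')
  [10] 1/19 → 0 ('')
  [11] 19/18 → 1 ('d')
  [12] 18/2 → 1 ('d')
  [13] 2/13 → 2 ('de')
  [14] 13/7 → 2 ('de')
  [15] 7/9 → 0 ('')
  [16] 9/3 → 6 ('eaeede')
  [17] 3/14 → 1 ('e')
  [18] 14/12 → 1 ('e')
  [19] 12/6 → 3 ('ede')
  [20] 6/8 → 1 ('e')
  [21] 8/11 → 2 ('ee')
  [22] 11/5 → 4 ('eede')

[0, 1, 1, 5, 0, 2, 1, 3, 2, 1, 0, 1, 1, 2, 2, 0, 6, 1, 1, 3, 1, 2, 4]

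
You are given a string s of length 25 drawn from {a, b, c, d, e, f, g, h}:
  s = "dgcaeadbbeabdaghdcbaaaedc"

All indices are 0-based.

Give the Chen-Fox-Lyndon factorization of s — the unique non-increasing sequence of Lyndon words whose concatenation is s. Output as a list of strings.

emit factor 1: 'dg' (i=0, period=2)
emit factor 2: 'c' (i=2, period=1)
emit factor 3: 'ae' (i=3, period=2)
emit factor 4: 'adbbe' (i=5, period=5)
emit factor 5: 'abdaghdcb' (i=10, period=9)
emit factor 6: 'aaaedc' (i=19, period=6)

["dg", "c", "ae", "adbbe", "abdaghdcb", "aaaedc"]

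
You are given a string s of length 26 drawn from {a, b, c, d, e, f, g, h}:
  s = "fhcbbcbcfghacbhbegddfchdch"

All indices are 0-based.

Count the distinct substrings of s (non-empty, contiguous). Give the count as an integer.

sorted suffixes:
  #0 SA[0]=11  'acbhbegddfchdch'
  #1 SA[1]=3  'bbcbcfghacbhbegddfchdch'
  #2 SA[2]=4  'bcbcfghacbhbegddfchdch'
  #3 SA[3]=6  'bcfghacbhbegddfchdch'
  #4 SA[4]=15  'begddfchdch'
  #5 SA[5]=13  'bhbegddfchdch'
  #6 SA[6]=2  'cbbcbcfghacbhbegddfchdch'
  #7 SA[7]=5  'cbcfghacbhbegddfchdch'
  #8 SA[8]=12  'cbhbegddfchdch'
  #9 SA[9]=7  'cfghacbhbegddfchdch'
  #10 SA[10]=24  'ch'
  #11 SA[11]=21  'chdch'
  #12 SA[12]=23  'dch'
  #13 SA[13]=18  'ddfchdch'
  #14 SA[14]=19  'dfchdch'
  #15 SA[15]=16  'egddfchdch'
  #16 SA[16]=20  'fchdch'
  #17 SA[17]=8  'fghacbhbegddfchdch'
  #18 SA[18]=0  'fhcbbcbcfghacbhbegddfchdch'
  #19 SA[19]=17  'gddfchdch'
  #20 SA[20]=9  'ghacbhbegddfchdch'
  #21 SA[21]=25  'h'
  #22 SA[22]=10  'hacbhbegddfchdch'
  #23 SA[23]=14  'hbegddfchdch'
  #24 SA[24]=1  'hcbbcbcfghacbhbegddfchdch'
  #25 SA[25]=22  'hdch'

SA = [11, 3, 4, 6, 15, 13, 2, 5, 12, 7, 24, 21, 23, 18, 19, 16, 20, 8, 0, 17, 9, 25, 10, 14, 1, 22]
i: (SA[i-1],SA[i]) lcp shared
  1: (11,3) 0 ''
  2: (3,4) 1 'b'
  3: (4,6) 2 'bc'
  4: (6,15) 1 'b'
  5: (15,13) 1 'b'
  6: (13,2) 0 ''
  7: (2,5) 2 'cb'
  8: (5,12) 2 'cb'
  9: (12,7) 1 'c'
  10: (7,24) 1 'c'
  11: (24,21) 2 'ch'
  12: (21,23) 0 ''
  13: (23,18) 1 'd'
  14: (18,19) 1 'd'
  15: (19,16) 0 ''
  16: (16,20) 0 ''
  17: (20,8) 1 'f'
  18: (8,0) 1 'f'
  19: (0,17) 0 ''
  20: (17,9) 1 'g'
  21: (9,25) 0 ''
  22: (25,10) 1 'h'
  23: (10,14) 1 'h'
  24: (14,1) 1 'h'
  25: (1,22) 1 'h'

n(n+1)/2 = 26·27/2 = 351
Σ LCP = 0 + 0 + 1 + 2 + 1 + 1 + 0 + 2 + 2 + 1 + 1 + 2 + 0 + 1 + 1 + 0 + 0 + 1 + 1 + 0 + 1 + 0 + 1 + 1 + 1 + 1 = 22
distinct = 351 − 22 = 329

329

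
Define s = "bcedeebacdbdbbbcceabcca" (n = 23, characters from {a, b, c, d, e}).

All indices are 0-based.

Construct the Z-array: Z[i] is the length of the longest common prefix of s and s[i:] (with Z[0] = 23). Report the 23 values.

[23, 0, 0, 0, 0, 0, 1, 0, 0, 0, 1, 0, 1, 1, 2, 0, 0, 0, 0, 2, 0, 0, 0]

Z[0]=23
i=1: i≥r, start 0; Z[1]=0
i=2: i≥r, start 0; Z[2]=0
i=3: i≥r, start 0; Z[3]=0
i=4: i≥r, start 0; Z[4]=0
i=5: i≥r, start 0; Z[5]=0
i=6: i≥r, start 0; Z[6]=1 scan→box=[6,7)
i=7: i≥r, start 0; Z[7]=0
i=8: i≥r, start 0; Z[8]=0
i=9: i≥r, start 0; Z[9]=0
i=10: i≥r, start 0; Z[10]=1 scan→box=[10,11)
i=11: i≥r, start 0; Z[11]=0
i=12: i≥r, start 0; Z[12]=1 scan→box=[12,13)
i=13: i≥r, start 0; Z[13]=1 scan→box=[13,14)
i=14: i≥r, start 0; Z[14]=2 scan→box=[14,16)
i=15: min(r-i=1, Z[1]=0)=0; Z[15]=0
i=16: i≥r, start 0; Z[16]=0
i=17: i≥r, start 0; Z[17]=0
i=18: i≥r, start 0; Z[18]=0
i=19: i≥r, start 0; Z[19]=2 scan→box=[19,21)
i=20: min(r-i=1, Z[1]=0)=0; Z[20]=0
i=21: i≥r, start 0; Z[21]=0
i=22: i≥r, start 0; Z[22]=0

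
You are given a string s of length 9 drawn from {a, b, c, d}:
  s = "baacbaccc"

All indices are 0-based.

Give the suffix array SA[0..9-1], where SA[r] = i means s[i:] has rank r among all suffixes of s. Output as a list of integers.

rank→(start, suffix):
  0 → (1, 'aacbaccc')
  1 → (2, 'acbaccc')
  2 → (5, 'accc')
  3 → (0, 'baacbaccc')
  4 → (4, 'baccc')
  5 → (8, 'c')
  6 → (3, 'cbaccc')
  7 → (7, 'cc')
  8 → (6, 'ccc')

[1, 2, 5, 0, 4, 8, 3, 7, 6]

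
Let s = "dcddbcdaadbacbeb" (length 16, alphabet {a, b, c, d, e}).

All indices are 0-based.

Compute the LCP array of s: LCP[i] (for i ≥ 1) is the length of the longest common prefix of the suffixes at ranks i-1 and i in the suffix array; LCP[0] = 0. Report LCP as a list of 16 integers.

sorted suffixes:
  #0 SA[0]=7  'aadbacbeb'
  #1 SA[1]=11  'acbeb'
  #2 SA[2]=8  'adbacbeb'
  #3 SA[3]=15  'b'
  #4 SA[4]=10  'bacbeb'
  #5 SA[5]=4  'bcdaadbacbeb'
  #6 SA[6]=13  'beb'
  #7 SA[7]=12  'cbeb'
  #8 SA[8]=5  'cdaadbacbeb'
  #9 SA[9]=1  'cddbcdaadbacbeb'
  #10 SA[10]=6  'daadbacbeb'
  #11 SA[11]=9  'dbacbeb'
  #12 SA[12]=3  'dbcdaadbacbeb'
  #13 SA[13]=0  'dcddbcdaadbacbeb'
  #14 SA[14]=2  'ddbcdaadbacbeb'
  #15 SA[15]=14  'eb'

SA = [7, 11, 8, 15, 10, 4, 13, 12, 5, 1, 6, 9, 3, 0, 2, 14]
[i] adj suffixes → lcp
  [1] 7/11 → 1 ('a')
  [2] 11/8 → 1 ('a')
  [3] 8/15 → 0 ('')
  [4] 15/10 → 1 ('b')
  [5] 10/4 → 1 ('b')
  [6] 4/13 → 1 ('b')
  [7] 13/12 → 0 ('')
  [8] 12/5 → 1 ('c')
  [9] 5/1 → 2 ('cd')
  [10] 1/6 → 0 ('')
  [11] 6/9 → 1 ('d')
  [12] 9/3 → 2 ('db')
  [13] 3/0 → 1 ('d')
  [14] 0/2 → 1 ('d')
  [15] 2/14 → 0 ('')

[0, 1, 1, 0, 1, 1, 1, 0, 1, 2, 0, 1, 2, 1, 1, 0]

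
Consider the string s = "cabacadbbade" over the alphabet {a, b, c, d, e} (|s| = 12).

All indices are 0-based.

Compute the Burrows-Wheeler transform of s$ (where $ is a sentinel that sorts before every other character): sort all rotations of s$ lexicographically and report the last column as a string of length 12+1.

ecbcbabd$aaad

rank  rotation       last
    0  $cabacadbbade  e
    1  abacadbbade$c  c
    2  acadbbade$cab  b
    3  adbbade$cabac  c
    4  ade$cabacadbb  b
    5  bacadbbade$ca  a
    6  bade$cabacadb  b
    7  bbade$cabacad  d
    8  cabacadbbade$  $
    9  cadbbade$caba  a
   10  dbbade$cabaca  a
   11  de$cabacadbba  a
   12  e$cabacadbbad  d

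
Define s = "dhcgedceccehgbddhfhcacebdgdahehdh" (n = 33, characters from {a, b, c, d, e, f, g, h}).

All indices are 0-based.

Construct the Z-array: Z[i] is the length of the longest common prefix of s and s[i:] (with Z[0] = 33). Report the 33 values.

Z[0]=33
i=1: outside box; Z[1]=0
i=2: outside box; Z[2]=0
i=3: outside box; Z[3]=0
i=4: outside box; Z[4]=0
i=5: outside box; Z[5]=1 scan→box=[5,6)
i=6: outside box; Z[6]=0
i=7: outside box; Z[7]=0
i=8: outside box; Z[8]=0
i=9: outside box; Z[9]=0
i=10: outside box; Z[10]=0
i=11: outside box; Z[11]=0
i=12: outside box; Z[12]=0
i=13: outside box; Z[13]=0
i=14: outside box; Z[14]=1 scan→box=[14,15)
i=15: outside box; Z[15]=2 scan→box=[15,17)
i=16: min(r-i=1, Z[1]=0)=0; Z[16]=0
i=17: outside box; Z[17]=0
i=18: outside box; Z[18]=0
i=19: outside box; Z[19]=0
i=20: outside box; Z[20]=0
i=21: outside box; Z[21]=0
i=22: outside box; Z[22]=0
i=23: outside box; Z[23]=0
i=24: outside box; Z[24]=1 scan→box=[24,25)
i=25: outside box; Z[25]=0
i=26: outside box; Z[26]=1 scan→box=[26,27)
i=27: outside box; Z[27]=0
i=28: outside box; Z[28]=0
i=29: outside box; Z[29]=0
i=30: outside box; Z[30]=0
i=31: outside box; Z[31]=2 scan→box=[31,33)
i=32: min(r-i=1, Z[1]=0)=0; Z[32]=0

[33, 0, 0, 0, 0, 1, 0, 0, 0, 0, 0, 0, 0, 0, 1, 2, 0, 0, 0, 0, 0, 0, 0, 0, 1, 0, 1, 0, 0, 0, 0, 2, 0]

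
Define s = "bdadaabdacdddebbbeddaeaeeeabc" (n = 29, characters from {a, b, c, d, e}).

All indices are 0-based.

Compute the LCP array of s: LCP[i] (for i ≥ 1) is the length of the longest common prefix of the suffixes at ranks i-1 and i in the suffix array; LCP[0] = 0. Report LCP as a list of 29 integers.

rank | idx | suffix
   0 |   4 | aabdacdddebbbeddaeaeeeabc
   1 |  26 | abc
   2 |   5 | abdacdddebbbeddaeaeeeabc
   3 |   8 | acdddebbbeddaeaeeeabc
   4 |   2 | adaabdacdddebbbeddaeaeeeabc
   5 |  20 | aeaeeeabc
   6 |  22 | aeeeabc
   7 |  14 | bbbeddaeaeeeabc
   8 |  15 | bbeddaeaeeeabc
   9 |  27 | bc
  10 |   6 | bdacdddebbbeddaeaeeeabc
  11 |   0 | bdadaabdacdddebbbeddaeaeeeabc
  12 |  16 | beddaeaeeeabc
  13 |  28 | c
  14 |   9 | cdddebbbeddaeaeeeabc
  15 |   3 | daabdacdddebbbeddaeaeeeabc
  16 |   7 | dacdddebbbeddaeaeeeabc
  17 |   1 | dadaabdacdddebbbeddaeaeeeabc
  18 |  19 | daeaeeeabc
  19 |  18 | ddaeaeeeabc
  20 |  10 | dddebbbeddaeaeeeabc
  21 |  11 | ddebbbeddaeaeeeabc
  22 |  12 | debbbeddaeaeeeabc
  23 |  25 | eabc
  24 |  21 | eaeeeabc
  25 |  13 | ebbbeddaeaeeeabc
  26 |  17 | eddaeaeeeabc
  27 |  24 | eeabc
  28 |  23 | eeeabc

SA = [4, 26, 5, 8, 2, 20, 22, 14, 15, 27, 6, 0, 16, 28, 9, 3, 7, 1, 19, 18, 10, 11, 12, 25, 21, 13, 17, 24, 23]
rank  pair      lcp
   1  s[4:],s[26:]  1  'a'
   2  s[26:],s[5:]  2  'ab'
   3  s[5:],s[8:]  1  'a'
   4  s[8:],s[2:]  1  'a'
   5  s[2:],s[20:]  1  'a'
   6  s[20:],s[22:]  2  'ae'
   7  s[22:],s[14:]  0  ''
   8  s[14:],s[15:]  2  'bb'
   9  s[15:],s[27:]  1  'b'
  10  s[27:],s[6:]  1  'b'
  11  s[6:],s[0:]  3  'bda'
  12  s[0:],s[16:]  1  'b'
  13  s[16:],s[28:]  0  ''
  14  s[28:],s[9:]  1  'c'
  15  s[9:],s[3:]  0  ''
  16  s[3:],s[7:]  2  'da'
  17  s[7:],s[1:]  2  'da'
  18  s[1:],s[19:]  2  'da'
  19  s[19:],s[18:]  1  'd'
  20  s[18:],s[10:]  2  'dd'
  21  s[10:],s[11:]  2  'dd'
  22  s[11:],s[12:]  1  'd'
  23  s[12:],s[25:]  0  ''
  24  s[25:],s[21:]  2  'ea'
  25  s[21:],s[13:]  1  'e'
  26  s[13:],s[17:]  1  'e'
  27  s[17:],s[24:]  1  'e'
  28  s[24:],s[23:]  2  'ee'

[0, 1, 2, 1, 1, 1, 2, 0, 2, 1, 1, 3, 1, 0, 1, 0, 2, 2, 2, 1, 2, 2, 1, 0, 2, 1, 1, 1, 2]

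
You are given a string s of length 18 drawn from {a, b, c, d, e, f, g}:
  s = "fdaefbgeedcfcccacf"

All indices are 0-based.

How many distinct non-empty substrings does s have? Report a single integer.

rank | idx | suffix
   0 |  15 | acf
   1 |   2 | aefbgeedcfcccacf
   2 |   5 | bgeedcfcccacf
   3 |  14 | cacf
   4 |  13 | ccacf
   5 |  12 | cccacf
   6 |  16 | cf
   7 |  10 | cfcccacf
   8 |   1 | daefbgeedcfcccacf
   9 |   9 | dcfcccacf
  10 |   8 | edcfcccacf
  11 |   7 | eedcfcccacf
  12 |   3 | efbgeedcfcccacf
  13 |  17 | f
  14 |   4 | fbgeedcfcccacf
  15 |  11 | fcccacf
  16 |   0 | fdaefbgeedcfcccacf
  17 |   6 | geedcfcccacf

SA = [15, 2, 5, 14, 13, 12, 16, 10, 1, 9, 8, 7, 3, 17, 4, 11, 0, 6]
rank  pair      lcp
   1  s[15:],s[2:]  1  'a'
   2  s[2:],s[5:]  0  ''
   3  s[5:],s[14:]  0  ''
   4  s[14:],s[13:]  1  'c'
   5  s[13:],s[12:]  2  'cc'
   6  s[12:],s[16:]  1  'c'
   7  s[16:],s[10:]  2  'cf'
   8  s[10:],s[1:]  0  ''
   9  s[1:],s[9:]  1  'd'
  10  s[9:],s[8:]  0  ''
  11  s[8:],s[7:]  1  'e'
  12  s[7:],s[3:]  1  'e'
  13  s[3:],s[17:]  0  ''
  14  s[17:],s[4:]  1  'f'
  15  s[4:],s[11:]  1  'f'
  16  s[11:],s[0:]  1  'f'
  17  s[0:],s[6:]  0  ''

n(n+1)/2 = 18·19/2 = 171
Σ LCP = 0 + 1 + 0 + 0 + 1 + 2 + 1 + 2 + 0 + 1 + 0 + 1 + 1 + 0 + 1 + 1 + 1 + 0 = 13
distinct = 171 − 13 = 158

158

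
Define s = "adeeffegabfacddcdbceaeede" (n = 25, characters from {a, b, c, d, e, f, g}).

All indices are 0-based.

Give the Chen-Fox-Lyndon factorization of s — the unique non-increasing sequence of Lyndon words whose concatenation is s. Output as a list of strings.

["adeeffeg", "abfacddcdbceaeede"]

emit factor 1: 'adeeffeg' (i=0, period=8)
emit factor 2: 'abfacddcdbceaeede' (i=8, period=17)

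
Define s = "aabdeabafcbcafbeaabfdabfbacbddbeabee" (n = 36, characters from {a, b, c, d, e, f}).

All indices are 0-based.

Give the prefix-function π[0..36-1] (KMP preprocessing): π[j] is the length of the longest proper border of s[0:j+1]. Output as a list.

[0, 1, 0, 0, 0, 1, 0, 1, 0, 0, 0, 0, 1, 0, 0, 0, 1, 2, 3, 0, 0, 1, 0, 0, 0, 1, 0, 0, 0, 0, 0, 0, 1, 0, 0, 0]

π[0] = 0
j=1 s[j]='a': π[1]=1 (border 'a')
j=2 s[j]='b': k: 1→0; π[2]=0 (border '')
j=3 s[j]='d': π[3]=0 (border '')
j=4 s[j]='e': π[4]=0 (border '')
j=5 s[j]='a': π[5]=1 (border 'a')
j=6 s[j]='b': k: 1→0; π[6]=0 (border '')
j=7 s[j]='a': π[7]=1 (border 'a')
j=8 s[j]='f': k: 1→0; π[8]=0 (border '')
j=9 s[j]='c': π[9]=0 (border '')
j=10 s[j]='b': π[10]=0 (border '')
j=11 s[j]='c': π[11]=0 (border '')
j=12 s[j]='a': π[12]=1 (border 'a')
j=13 s[j]='f': k: 1→0; π[13]=0 (border '')
j=14 s[j]='b': π[14]=0 (border '')
j=15 s[j]='e': π[15]=0 (border '')
j=16 s[j]='a': π[16]=1 (border 'a')
j=17 s[j]='a': π[17]=2 (border 'aa')
j=18 s[j]='b': π[18]=3 (border 'aab')
j=19 s[j]='f': k: 3→0; π[19]=0 (border '')
j=20 s[j]='d': π[20]=0 (border '')
j=21 s[j]='a': π[21]=1 (border 'a')
j=22 s[j]='b': k: 1→0; π[22]=0 (border '')
j=23 s[j]='f': π[23]=0 (border '')
j=24 s[j]='b': π[24]=0 (border '')
j=25 s[j]='a': π[25]=1 (border 'a')
j=26 s[j]='c': k: 1→0; π[26]=0 (border '')
j=27 s[j]='b': π[27]=0 (border '')
j=28 s[j]='d': π[28]=0 (border '')
j=29 s[j]='d': π[29]=0 (border '')
j=30 s[j]='b': π[30]=0 (border '')
j=31 s[j]='e': π[31]=0 (border '')
j=32 s[j]='a': π[32]=1 (border 'a')
j=33 s[j]='b': k: 1→0; π[33]=0 (border '')
j=34 s[j]='e': π[34]=0 (border '')
j=35 s[j]='e': π[35]=0 (border '')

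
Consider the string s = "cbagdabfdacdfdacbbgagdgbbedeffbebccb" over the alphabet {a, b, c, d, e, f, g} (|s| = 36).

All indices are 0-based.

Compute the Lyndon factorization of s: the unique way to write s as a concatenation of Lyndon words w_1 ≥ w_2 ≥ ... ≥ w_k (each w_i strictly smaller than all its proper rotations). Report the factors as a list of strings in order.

["c", "b", "agd", "abfdacdfdacbbgagdgbbedeffbebccb"]

emit factor 1: 'c' (i=0, period=1)
emit factor 2: 'b' (i=1, period=1)
emit factor 3: 'agd' (i=2, period=3)
emit factor 4: 'abfdacdfdacbbgagdgbbedeffbebccb' (i=5, period=31)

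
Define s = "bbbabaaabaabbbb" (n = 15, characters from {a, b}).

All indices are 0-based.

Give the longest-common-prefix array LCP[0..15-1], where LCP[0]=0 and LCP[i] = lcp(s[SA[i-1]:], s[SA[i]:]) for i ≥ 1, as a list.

[0, 2, 3, 1, 4, 2, 0, 1, 3, 2, 1, 2, 2, 3, 3]

rank | idx | suffix
   0 |   5 | aaabaabbbb
   1 |   6 | aabaabbbb
   2 |   9 | aabbbb
   3 |   3 | abaaabaabbbb
   4 |   7 | abaabbbb
   5 |  10 | abbbb
   6 |  14 | b
   7 |   4 | baaabaabbbb
   8 |   8 | baabbbb
   9 |   2 | babaaabaabbbb
  10 |  13 | bb
  11 |   1 | bbabaaabaabbbb
  12 |  12 | bbb
  13 |   0 | bbbabaaabaabbbb
  14 |  11 | bbbb

SA = [5, 6, 9, 3, 7, 10, 14, 4, 8, 2, 13, 1, 12, 0, 11]
rank  pair      lcp
   1  s[5:],s[6:]  2  'aa'
   2  s[6:],s[9:]  3  'aab'
   3  s[9:],s[3:]  1  'a'
   4  s[3:],s[7:]  4  'abaa'
   5  s[7:],s[10:]  2  'ab'
   6  s[10:],s[14:]  0  ''
   7  s[14:],s[4:]  1  'b'
   8  s[4:],s[8:]  3  'baa'
   9  s[8:],s[2:]  2  'ba'
  10  s[2:],s[13:]  1  'b'
  11  s[13:],s[1:]  2  'bb'
  12  s[1:],s[12:]  2  'bb'
  13  s[12:],s[0:]  3  'bbb'
  14  s[0:],s[11:]  3  'bbb'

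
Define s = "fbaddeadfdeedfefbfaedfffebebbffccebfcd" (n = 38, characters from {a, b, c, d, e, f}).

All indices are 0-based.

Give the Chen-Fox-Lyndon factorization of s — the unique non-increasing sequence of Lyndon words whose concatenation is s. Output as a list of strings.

["f", "b", "addeadfdeedfefbfaedfffebebbffccebfcd"]

emit factor 1: 'f' (i=0, period=1)
emit factor 2: 'b' (i=1, period=1)
emit factor 3: 'addeadfdeedfefbfaedfffebebbffccebfcd' (i=2, period=36)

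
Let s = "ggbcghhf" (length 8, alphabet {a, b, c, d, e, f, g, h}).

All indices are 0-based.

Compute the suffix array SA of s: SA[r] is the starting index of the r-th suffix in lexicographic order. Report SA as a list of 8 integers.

sorted suffixes:
  #0 SA[0]=2  'bcghhf'
  #1 SA[1]=3  'cghhf'
  #2 SA[2]=7  'f'
  #3 SA[3]=1  'gbcghhf'
  #4 SA[4]=0  'ggbcghhf'
  #5 SA[5]=4  'ghhf'
  #6 SA[6]=6  'hf'
  #7 SA[7]=5  'hhf'

[2, 3, 7, 1, 0, 4, 6, 5]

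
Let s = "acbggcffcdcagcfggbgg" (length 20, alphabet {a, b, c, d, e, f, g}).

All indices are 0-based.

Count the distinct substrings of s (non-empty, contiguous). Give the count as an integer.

rank | idx | suffix
   0 |   0 | acbggcffcdcagcfggbgg
   1 |  11 | agcfggbgg
   2 |  17 | bgg
   3 |   2 | bggcffcdcagcfggbgg
   4 |  10 | cagcfggbgg
   5 |   1 | cbggcffcdcagcfggbgg
   6 |   8 | cdcagcfggbgg
   7 |   5 | cffcdcagcfggbgg
   8 |  13 | cfggbgg
   9 |   9 | dcagcfggbgg
  10 |   7 | fcdcagcfggbgg
  11 |   6 | ffcdcagcfggbgg
  12 |  14 | fggbgg
  13 |  19 | g
  14 |  16 | gbgg
  15 |   4 | gcffcdcagcfggbgg
  16 |  12 | gcfggbgg
  17 |  18 | gg
  18 |  15 | ggbgg
  19 |   3 | ggcffcdcagcfggbgg

SA = [0, 11, 17, 2, 10, 1, 8, 5, 13, 9, 7, 6, 14, 19, 16, 4, 12, 18, 15, 3]
[i] adj suffixes → lcp
  [1] 0/11 → 1 ('a')
  [2] 11/17 → 0 ('')
  [3] 17/2 → 3 ('bgg')
  [4] 2/10 → 0 ('')
  [5] 10/1 → 1 ('c')
  [6] 1/8 → 1 ('c')
  [7] 8/5 → 1 ('c')
  [8] 5/13 → 2 ('cf')
  [9] 13/9 → 0 ('')
  [10] 9/7 → 0 ('')
  [11] 7/6 → 1 ('f')
  [12] 6/14 → 1 ('f')
  [13] 14/19 → 0 ('')
  [14] 19/16 → 1 ('g')
  [15] 16/4 → 1 ('g')
  [16] 4/12 → 3 ('gcf')
  [17] 12/18 → 1 ('g')
  [18] 18/15 → 2 ('gg')
  [19] 15/3 → 2 ('gg')

n(n+1)/2 = 20·21/2 = 210
Σ LCP = 0 + 1 + 0 + 3 + 0 + 1 + 1 + 1 + 2 + 0 + 0 + 1 + 1 + 0 + 1 + 1 + 3 + 1 + 2 + 2 = 21
distinct = 210 − 21 = 189

189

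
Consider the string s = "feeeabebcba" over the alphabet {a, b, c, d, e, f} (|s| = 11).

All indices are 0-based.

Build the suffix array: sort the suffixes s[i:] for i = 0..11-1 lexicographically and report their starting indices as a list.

[10, 4, 9, 7, 5, 8, 3, 6, 2, 1, 0]

sorted suffixes:
  #0 SA[0]=10  'a'
  #1 SA[1]=4  'abebcba'
  #2 SA[2]=9  'ba'
  #3 SA[3]=7  'bcba'
  #4 SA[4]=5  'bebcba'
  #5 SA[5]=8  'cba'
  #6 SA[6]=3  'eabebcba'
  #7 SA[7]=6  'ebcba'
  #8 SA[8]=2  'eeabebcba'
  #9 SA[9]=1  'eeeabebcba'
  #10 SA[10]=0  'feeeabebcba'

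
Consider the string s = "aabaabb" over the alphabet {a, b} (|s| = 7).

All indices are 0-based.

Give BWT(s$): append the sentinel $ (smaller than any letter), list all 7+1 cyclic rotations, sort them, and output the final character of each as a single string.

b$baabaa

rank  rotation  last
    0  $aabaabb  b
    1  aabaabb$  $
    2  aabb$aab  b
    3  abaabb$a  a
    4  abb$aaba  a
    5  b$aabaab  b
    6  baabb$aa  a
    7  bb$aabaa  a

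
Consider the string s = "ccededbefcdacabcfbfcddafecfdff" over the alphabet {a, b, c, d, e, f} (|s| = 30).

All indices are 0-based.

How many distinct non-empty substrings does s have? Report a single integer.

rank→(start, suffix):
  0 → (13, 'abcfbfcddafecfdff')
  1 → (11, 'acabcfbfcddafecfdff')
  2 → (22, 'afecfdff')
  3 → (14, 'bcfbfcddafecfdff')
  4 → (6, 'befcdacabcfbfcddafecfdff')
  5 → (17, 'bfcddafecfdff')
  6 → (12, 'cabcfbfcddafecfdff')
  7 → (0, 'ccededbefcdacabcfbfcddafecfdff')
  8 → (9, 'cdacabcfbfcddafecfdff')
  9 → (19, 'cddafecfdff')
  10 → (1, 'cededbefcdacabcfbfcddafecfdff')
  11 → (15, 'cfbfcddafecfdff')
  12 → (25, 'cfdff')
  13 → (10, 'dacabcfbfcddafecfdff')
  14 → (21, 'dafecfdff')
  15 → (5, 'dbefcdacabcfbfcddafecfdff')
  16 → (20, 'ddafecfdff')
  17 → (3, 'dedbefcdacabcfbfcddafecfdff')
  18 → (27, 'dff')
  19 → (24, 'ecfdff')
  20 → (4, 'edbefcdacabcfbfcddafecfdff')
  21 → (2, 'ededbefcdacabcfbfcddafecfdff')
  22 → (7, 'efcdacabcfbfcddafecfdff')
  23 → (29, 'f')
  24 → (16, 'fbfcddafecfdff')
  25 → (8, 'fcdacabcfbfcddafecfdff')
  26 → (18, 'fcddafecfdff')
  27 → (26, 'fdff')
  28 → (23, 'fecfdff')
  29 → (28, 'ff')

SA = [13, 11, 22, 14, 6, 17, 12, 0, 9, 19, 1, 15, 25, 10, 21, 5, 20, 3, 27, 24, 4, 2, 7, 29, 16, 8, 18, 26, 23, 28]
[i] adj suffixes → lcp
  [1] 13/11 → 1 ('a')
  [2] 11/22 → 1 ('a')
  [3] 22/14 → 0 ('')
  [4] 14/6 → 1 ('b')
  [5] 6/17 → 1 ('b')
  [6] 17/12 → 0 ('')
  [7] 12/0 → 1 ('c')
  [8] 0/9 → 1 ('c')
  [9] 9/19 → 2 ('cd')
  [10] 19/1 → 1 ('c')
  [11] 1/15 → 1 ('c')
  [12] 15/25 → 2 ('cf')
  [13] 25/10 → 0 ('')
  [14] 10/21 → 2 ('da')
  [15] 21/5 → 1 ('d')
  [16] 5/20 → 1 ('d')
  [17] 20/3 → 1 ('d')
  [18] 3/27 → 1 ('d')
  [19] 27/24 → 0 ('')
  [20] 24/4 → 1 ('e')
  [21] 4/2 → 2 ('ed')
  [22] 2/7 → 1 ('e')
  [23] 7/29 → 0 ('')
  [24] 29/16 → 1 ('f')
  [25] 16/8 → 1 ('f')
  [26] 8/18 → 3 ('fcd')
  [27] 18/26 → 1 ('f')
  [28] 26/23 → 1 ('f')
  [29] 23/28 → 1 ('f')

n(n+1)/2 = 30·31/2 = 465
Σ LCP = 0 + 1 + 1 + 0 + 1 + 1 + 0 + 1 + 1 + 2 + 1 + 1 + 2 + 0 + 2 + 1 + 1 + 1 + 1 + 0 + 1 + 2 + 1 + 0 + 1 + 1 + 3 + 1 + 1 + 1 = 30
distinct = 465 − 30 = 435

435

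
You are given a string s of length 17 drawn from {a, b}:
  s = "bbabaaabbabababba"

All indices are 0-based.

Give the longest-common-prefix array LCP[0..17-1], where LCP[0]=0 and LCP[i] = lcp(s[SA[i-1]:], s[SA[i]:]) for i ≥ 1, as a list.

sorted suffixes:
  #0 SA[0]=16  'a'
  #1 SA[1]=4  'aaabbabababba'
  #2 SA[2]=5  'aabbabababba'
  #3 SA[3]=2  'abaaabbabababba'
  #4 SA[4]=9  'abababba'
  #5 SA[5]=11  'ababba'
  #6 SA[6]=13  'abba'
  #7 SA[7]=6  'abbabababba'
  #8 SA[8]=15  'ba'
  #9 SA[9]=3  'baaabbabababba'
  #10 SA[10]=1  'babaaabbabababba'
  #11 SA[11]=8  'babababba'
  #12 SA[12]=10  'bababba'
  #13 SA[13]=12  'babba'
  #14 SA[14]=14  'bba'
  #15 SA[15]=0  'bbabaaabbabababba'
  #16 SA[16]=7  'bbabababba'

SA = [16, 4, 5, 2, 9, 11, 13, 6, 15, 3, 1, 8, 10, 12, 14, 0, 7]
[i] adj suffixes → lcp
  [1] 16/4 → 1 ('a')
  [2] 4/5 → 2 ('aa')
  [3] 5/2 → 1 ('a')
  [4] 2/9 → 3 ('aba')
  [5] 9/11 → 4 ('abab')
  [6] 11/13 → 2 ('ab')
  [7] 13/6 → 4 ('abba')
  [8] 6/15 → 0 ('')
  [9] 15/3 → 2 ('ba')
  [10] 3/1 → 2 ('ba')
  [11] 1/8 → 4 ('baba')
  [12] 8/10 → 5 ('babab')
  [13] 10/12 → 3 ('bab')
  [14] 12/14 → 1 ('b')
  [15] 14/0 → 3 ('bba')
  [16] 0/7 → 5 ('bbaba')

[0, 1, 2, 1, 3, 4, 2, 4, 0, 2, 2, 4, 5, 3, 1, 3, 5]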